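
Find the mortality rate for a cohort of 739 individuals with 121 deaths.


Mortality rate = 121 / 739 = 0.163735 ≈ 0.1637

0.1637


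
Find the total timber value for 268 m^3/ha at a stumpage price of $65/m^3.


Value = 268 * 65 = $17420/ha

$17420/ha


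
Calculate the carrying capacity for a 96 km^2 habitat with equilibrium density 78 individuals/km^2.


K = 78 * 96 = 7488 individuals

7488 individuals


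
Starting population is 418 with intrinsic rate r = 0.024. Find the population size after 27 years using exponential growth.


r*t = 0.024 * 27 = 0.648
exp(0.648) = 1.91171
N = 418 * 1.91171 = 799.095 ≈ 799

799


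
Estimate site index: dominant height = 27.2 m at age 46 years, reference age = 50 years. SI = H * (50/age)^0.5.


50/46 = 1.08696
(1.08696)^0.5 = 1.04257
SI = 27.2 * 1.04257 = 28.3579 ≈ 28.4 m

28.4 m


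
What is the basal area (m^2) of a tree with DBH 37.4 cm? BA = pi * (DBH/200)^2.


D/200 = 37.4/200 = 0.187 m
(D/200)^2 = 0.187^2 = 0.034969
BA = 3.141593 * 0.034969 = 0.109858 ≈ 0.1099 m^2

0.1099 m^2


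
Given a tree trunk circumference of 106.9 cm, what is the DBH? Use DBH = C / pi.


DBH = C / pi = 106.9 / 3.141593 = 34.0273 ≈ 34.03 cm

34.03 cm


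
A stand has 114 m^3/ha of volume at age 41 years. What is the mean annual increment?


MAI = 114 / 41 = 2.7805 ≈ 2.78 m^3/ha/yr

2.78 m^3/ha/yr


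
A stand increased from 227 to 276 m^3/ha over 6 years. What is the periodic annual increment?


PAI = (V2 - V1) / period = (276 - 227) / 6 = 49 / 6 = 8.1667 ≈ 8.17 m^3/ha/yr

8.17 m^3/ha/yr


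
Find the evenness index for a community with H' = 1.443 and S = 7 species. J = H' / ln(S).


ln(7) = 1.94591
J = H' / ln(S) = 1.443 / 1.94591 = 0.741555 ≈ 0.7416

0.7416


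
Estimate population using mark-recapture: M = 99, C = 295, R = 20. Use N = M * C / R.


N = M * C / R = 99 * 295 / 20 = 29205 / 20 = 1460.25 ≈ 1460

1460 individuals


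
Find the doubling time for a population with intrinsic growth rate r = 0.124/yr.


td = ln(2) / 0.124 = 0.693147 / 0.124 = 5.58990 ≈ 5.6 years

5.6 years


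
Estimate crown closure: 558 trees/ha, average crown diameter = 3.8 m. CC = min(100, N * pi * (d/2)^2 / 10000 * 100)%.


(d/2)^2 = (3.8/2)^2 = 1.9^2 = 3.61
Crown area = 3.141593 * 3.61 = 11.3412 m^2
N * area / 10000 * 100 = 558 * 11.3412 / 10000 * 100 = 63.2839
CC = min(100, 63.2839) = 63.2839 ≈ 63.3%

63.3%


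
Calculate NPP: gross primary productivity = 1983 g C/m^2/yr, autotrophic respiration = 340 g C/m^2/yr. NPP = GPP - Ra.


NPP = GPP - Ra = 1983 - 340 = 1643 g C/m^2/yr

1643 g C/m^2/yr


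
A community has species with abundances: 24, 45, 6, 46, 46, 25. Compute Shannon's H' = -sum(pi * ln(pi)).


Total N = 24 + 45 + 6 + 46 + 46 + 25 = 192
Per-species terms:
  p = 24/192 = 0.125000; ln(p) = -2.079442; p*ln(p) = 0.125000 * (-2.079442) = -0.259930
  p = 45/192 = 0.234375; ln(p) = -1.450833; p*ln(p) = 0.234375 * (-1.450833) = -0.340039
  p = 6/192 = 0.031250; ln(p) = -3.465736; p*ln(p) = 0.031250 * (-3.465736) = -0.108304
  p = 46/192 = 0.239583; ln(p) = -1.428855; p*ln(p) = 0.239583 * (-1.428855) = -0.342329
  p = 46/192 = 0.239583; ln(p) = -1.428855; p*ln(p) = 0.239583 * (-1.428855) = -0.342329
  p = 25/192 = 0.130208; ln(p) = -2.038622; p*ln(p) = 0.130208 * (-2.038622) = -0.265445
sum(p*ln(p)) = (-0.259930) + (-0.340039) + (-0.108304) + (-0.342329) + (-0.342329) + (-0.265445) = -1.658376
H' = -(-1.658376) = 1.658376 ≈ 1.6584

1.6584


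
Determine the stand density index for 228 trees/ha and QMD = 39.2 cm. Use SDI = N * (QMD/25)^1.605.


QMD/25 = 39.2/25 = 1.568
(1.568)^1.605 = exp(1.605 * ln(1.568)) = exp(1.605 * 0.449801) = exp(0.721931) = 2.05840
SDI = 228 * 2.05840 = 469.315 ≈ 469

469


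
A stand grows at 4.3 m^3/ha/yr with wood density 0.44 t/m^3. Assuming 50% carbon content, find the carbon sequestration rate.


C = 4.3 * 0.44 * 0.5 = 0.946 ≈ 0.95 t C/ha/yr

0.95 t C/ha/yr


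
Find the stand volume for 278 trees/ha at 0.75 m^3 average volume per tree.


V_stand = 278 * 0.75 = 208.5 m^3/ha

208.5 m^3/ha


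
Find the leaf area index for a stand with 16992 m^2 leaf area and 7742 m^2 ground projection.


LAI = 16992 / 7742 = 2.1948 ≈ 2.19

2.19


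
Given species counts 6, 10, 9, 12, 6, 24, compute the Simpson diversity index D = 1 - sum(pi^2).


Total N = 6 + 10 + 9 + 12 + 6 + 24 = 67
Per-species terms:
  p = 6/67 = 0.089552; p^2 = 0.089552^2 = 0.008020
  p = 10/67 = 0.149254; p^2 = 0.149254^2 = 0.022277
  p = 9/67 = 0.134328; p^2 = 0.134328^2 = 0.018044
  p = 12/67 = 0.179104; p^2 = 0.179104^2 = 0.032078
  p = 6/67 = 0.089552; p^2 = 0.089552^2 = 0.008020
  p = 24/67 = 0.358209; p^2 = 0.358209^2 = 0.128314
sum(p^2) = 0.008020 + 0.022277 + 0.018044 + 0.032078 + 0.008020 + 0.128314 = 0.216753
D = 1 - 0.216753 = 0.783247 ≈ 0.7832

0.7832


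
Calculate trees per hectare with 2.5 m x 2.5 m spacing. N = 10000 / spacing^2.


N = 10000 / 2.5^2 = 10000 / 6.25 = 1600.00 ≈ 1600 trees/ha

1600 trees/ha


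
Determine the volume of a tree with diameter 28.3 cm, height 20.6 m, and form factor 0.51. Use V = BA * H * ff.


(D/200)^2 = (28.3/200)^2 = 0.1415^2 = 0.02002225
BA = 3.141593 * 0.02002225 = 0.0629018 m^2
V = 0.0629018 * 20.6 * 0.51 = 0.660846 ≈ 0.661 m^3

0.661 m^3


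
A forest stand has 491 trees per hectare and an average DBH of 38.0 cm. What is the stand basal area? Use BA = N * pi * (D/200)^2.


(D/200)^2 = (38.0/200)^2 = 0.19^2 = 0.0361
Individual BA = 3.141593 * 0.0361 = 0.113412 m^2
Stand BA = 491 * 0.113412 = 55.6853 ≈ 55.69 m^2/ha

55.69 m^2/ha


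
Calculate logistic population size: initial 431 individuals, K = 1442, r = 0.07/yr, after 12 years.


(K - N0)/N0 = (1442 - 431)/431 = 1011/431 = 2.34571
r*t = 0.07 * 12 = 0.84; exp(-0.84) = 0.431711
2.34571 * 0.431711 = 1.01267
1 + 1.01267 = 2.01267
N = 1442 / 2.01267 = 716.461 ≈ 716

716


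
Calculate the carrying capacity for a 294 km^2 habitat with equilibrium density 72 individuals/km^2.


K = 72 * 294 = 21168 individuals

21168 individuals


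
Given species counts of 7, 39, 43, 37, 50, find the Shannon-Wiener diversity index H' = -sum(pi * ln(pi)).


Total N = 7 + 39 + 43 + 37 + 50 = 176
Per-species terms:
  p = 7/176 = 0.039773; ln(p) = -3.224567; p*ln(p) = 0.039773 * (-3.224567) = -0.128251
  p = 39/176 = 0.221591; ln(p) = -1.506922; p*ln(p) = 0.221591 * (-1.506922) = -0.333920
  p = 43/176 = 0.244318; ln(p) = -1.409285; p*ln(p) = 0.244318 * (-1.409285) = -0.344314
  p = 37/176 = 0.210227; ln(p) = -1.559567; p*ln(p) = 0.210227 * (-1.559567) = -0.327863
  p = 50/176 = 0.284091; ln(p) = -1.258461; p*ln(p) = 0.284091 * (-1.258461) = -0.357517
sum(p*ln(p)) = (-0.128251) + (-0.333920) + (-0.344314) + (-0.327863) + (-0.357517) = -1.491865
H' = -(-1.491865) = 1.491865 ≈ 1.4919

1.4919


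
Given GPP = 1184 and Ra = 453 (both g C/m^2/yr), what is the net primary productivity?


NPP = GPP - Ra = 1184 - 453 = 731 g C/m^2/yr

731 g C/m^2/yr


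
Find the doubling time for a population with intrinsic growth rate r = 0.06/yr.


td = ln(2) / 0.06 = 0.693147 / 0.06 = 11.5525 ≈ 11.6 years

11.6 years


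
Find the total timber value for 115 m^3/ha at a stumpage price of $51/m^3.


Value = 115 * 51 = $5865/ha

$5865/ha


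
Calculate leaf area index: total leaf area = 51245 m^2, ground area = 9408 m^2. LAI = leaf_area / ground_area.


LAI = 51245 / 9408 = 5.4470 ≈ 5.45

5.45


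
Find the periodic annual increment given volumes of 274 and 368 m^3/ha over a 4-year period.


PAI = (V2 - V1) / period = (368 - 274) / 4 = 94 / 4 = 23.50 m^3/ha/yr

23.50 m^3/ha/yr


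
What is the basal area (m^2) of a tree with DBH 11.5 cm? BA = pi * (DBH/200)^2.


D/200 = 11.5/200 = 0.0575 m
(D/200)^2 = 0.0575^2 = 0.00330625
BA = 3.141593 * 0.00330625 = 0.0103869 ≈ 0.0104 m^2

0.0104 m^2


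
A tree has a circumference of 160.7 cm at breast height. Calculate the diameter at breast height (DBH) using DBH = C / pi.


DBH = C / pi = 160.7 / 3.141593 = 51.1524 ≈ 51.15 cm

51.15 cm


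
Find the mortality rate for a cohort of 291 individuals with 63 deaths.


Mortality rate = 63 / 291 = 0.216495 ≈ 0.2165

0.2165


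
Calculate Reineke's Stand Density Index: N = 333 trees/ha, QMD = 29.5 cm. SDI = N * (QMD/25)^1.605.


QMD/25 = 29.5/25 = 1.18
(1.18)^1.605 = exp(1.605 * ln(1.18)) = exp(1.605 * 0.165514) = exp(0.265650) = 1.30428
SDI = 333 * 1.30428 = 434.325 ≈ 434

434


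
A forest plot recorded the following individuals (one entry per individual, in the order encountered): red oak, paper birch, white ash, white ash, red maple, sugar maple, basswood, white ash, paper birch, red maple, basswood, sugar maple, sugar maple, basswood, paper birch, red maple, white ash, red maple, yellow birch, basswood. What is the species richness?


Total individuals logged = 20
Distinct species (count of individuals): red oak (1), paper birch (3), white ash (4), red maple (4), sugar maple (3), basswood (4), yellow birch (1)
Species richness = number of distinct species = 7

7


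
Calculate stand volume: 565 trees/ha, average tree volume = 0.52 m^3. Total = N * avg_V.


V_stand = 565 * 0.52 = 293.8 m^3/ha

293.8 m^3/ha


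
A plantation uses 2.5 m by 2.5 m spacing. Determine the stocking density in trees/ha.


N = 10000 / 2.5^2 = 10000 / 6.25 = 1600.00 ≈ 1600 trees/ha

1600 trees/ha


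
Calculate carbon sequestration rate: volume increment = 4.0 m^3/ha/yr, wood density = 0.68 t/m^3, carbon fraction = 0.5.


C = 4.0 * 0.68 * 0.5 = 1.36 t C/ha/yr

1.36 t C/ha/yr


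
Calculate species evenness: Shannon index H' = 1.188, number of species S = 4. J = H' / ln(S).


ln(4) = 1.38629
J = H' / ln(S) = 1.188 / 1.38629 = 0.856964 ≈ 0.8570

0.8570


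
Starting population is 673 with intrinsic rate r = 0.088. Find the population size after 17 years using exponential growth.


r*t = 0.088 * 17 = 1.496
exp(1.496) = 4.46380
N = 673 * 4.46380 = 3004.14 ≈ 3004

3004


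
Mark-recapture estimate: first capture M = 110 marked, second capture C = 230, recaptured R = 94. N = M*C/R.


N = M * C / R = 110 * 230 / 94 = 25300 / 94 = 269.15 ≈ 269

269 individuals


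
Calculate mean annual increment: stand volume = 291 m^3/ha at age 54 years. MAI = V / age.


MAI = 291 / 54 = 5.3889 ≈ 5.39 m^3/ha/yr

5.39 m^3/ha/yr


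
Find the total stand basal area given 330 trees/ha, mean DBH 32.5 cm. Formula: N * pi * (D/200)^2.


(D/200)^2 = (32.5/200)^2 = 0.1625^2 = 0.02640625
Individual BA = 3.141593 * 0.02640625 = 0.0829577 m^2
Stand BA = 330 * 0.0829577 = 27.3760 ≈ 27.38 m^2/ha

27.38 m^2/ha


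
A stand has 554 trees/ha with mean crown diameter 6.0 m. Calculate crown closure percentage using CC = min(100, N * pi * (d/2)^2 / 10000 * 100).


(d/2)^2 = (6.0/2)^2 = 3^2 = 9
Crown area = 3.141593 * 9 = 28.2743 m^2
N * area / 10000 * 100 = 554 * 28.2743 / 10000 * 100 = 156.640
CC = min(100, 156.640) = 100%

100%


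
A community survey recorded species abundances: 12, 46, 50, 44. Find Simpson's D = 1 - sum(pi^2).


Total N = 12 + 46 + 50 + 44 = 152
Per-species terms:
  p = 12/152 = 0.078947; p^2 = 0.078947^2 = 0.006233
  p = 46/152 = 0.302632; p^2 = 0.302632^2 = 0.091586
  p = 50/152 = 0.328947; p^2 = 0.328947^2 = 0.108206
  p = 44/152 = 0.289474; p^2 = 0.289474^2 = 0.083795
sum(p^2) = 0.006233 + 0.091586 + 0.108206 + 0.083795 = 0.289820
D = 1 - 0.289820 = 0.710180 ≈ 0.7102

0.7102


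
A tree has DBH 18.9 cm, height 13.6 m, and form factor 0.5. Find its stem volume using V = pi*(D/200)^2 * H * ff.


(D/200)^2 = (18.9/200)^2 = 0.0945^2 = 0.00893025
BA = 3.141593 * 0.00893025 = 0.0280552 m^2
V = 0.0280552 * 13.6 * 0.5 = 0.190775 ≈ 0.191 m^3

0.191 m^3


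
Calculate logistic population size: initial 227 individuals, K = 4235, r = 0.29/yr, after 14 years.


(K - N0)/N0 = (4235 - 227)/227 = 4008/227 = 17.6564
r*t = 0.29 * 14 = 4.06; exp(-4.06) = 0.0172490
17.6564 * 0.0172490 = 0.304555
1 + 0.304555 = 1.30456
N = 4235 / 1.30456 = 3246.31 ≈ 3246

3246


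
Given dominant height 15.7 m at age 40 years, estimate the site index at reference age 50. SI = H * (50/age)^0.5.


50/40 = 1.25000
(1.25000)^0.5 = 1.11803
SI = 15.7 * 1.11803 = 17.5531 ≈ 17.6 m

17.6 m


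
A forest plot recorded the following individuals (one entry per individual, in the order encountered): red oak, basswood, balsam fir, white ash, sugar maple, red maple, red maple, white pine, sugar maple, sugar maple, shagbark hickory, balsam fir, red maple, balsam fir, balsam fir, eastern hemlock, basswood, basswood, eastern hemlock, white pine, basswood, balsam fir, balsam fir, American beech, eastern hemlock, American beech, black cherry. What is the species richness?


Total individuals logged = 27
Distinct species (count of individuals): red oak (1), basswood (4), balsam fir (6), white ash (1), sugar maple (3), red maple (3), white pine (2), shagbark hickory (1), eastern hemlock (3), American beech (2), black cherry (1)
Species richness = number of distinct species = 11

11


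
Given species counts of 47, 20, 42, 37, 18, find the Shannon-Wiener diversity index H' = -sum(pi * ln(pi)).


Total N = 47 + 20 + 42 + 37 + 18 = 164
Per-species terms:
  p = 47/164 = 0.286585; ln(p) = -1.249720; p*ln(p) = 0.286585 * (-1.249720) = -0.358151
  p = 20/164 = 0.121951; ln(p) = -2.104136; p*ln(p) = 0.121951 * (-2.104136) = -0.256601
  p = 42/164 = 0.256098; ln(p) = -1.362195; p*ln(p) = 0.256098 * (-1.362195) = -0.348855
  p = 37/164 = 0.225610; ln(p) = -1.488947; p*ln(p) = 0.225610 * (-1.488947) = -0.335921
  p = 18/164 = 0.109756; ln(p) = -2.209496; p*ln(p) = 0.109756 * (-2.209496) = -0.242505
sum(p*ln(p)) = (-0.358151) + (-0.256601) + (-0.348855) + (-0.335921) + (-0.242505) = -1.542033
H' = -(-1.542033) = 1.542033 ≈ 1.5420

1.5420


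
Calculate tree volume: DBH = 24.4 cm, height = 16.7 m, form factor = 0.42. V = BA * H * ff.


(D/200)^2 = (24.4/200)^2 = 0.122^2 = 0.014884
BA = 3.141593 * 0.014884 = 0.0467595 m^2
V = 0.0467595 * 16.7 * 0.42 = 0.327971 ≈ 0.328 m^3

0.328 m^3


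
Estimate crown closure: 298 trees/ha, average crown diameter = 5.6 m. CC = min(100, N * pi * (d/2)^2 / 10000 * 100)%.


(d/2)^2 = (5.6/2)^2 = 2.8^2 = 7.84
Crown area = 3.141593 * 7.84 = 24.6301 m^2
N * area / 10000 * 100 = 298 * 24.6301 / 10000 * 100 = 73.3977
CC = min(100, 73.3977) = 73.3977 ≈ 73.4%

73.4%


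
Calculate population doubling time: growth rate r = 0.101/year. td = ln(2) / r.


td = ln(2) / 0.101 = 0.693147 / 0.101 = 6.86284 ≈ 6.9 years

6.9 years


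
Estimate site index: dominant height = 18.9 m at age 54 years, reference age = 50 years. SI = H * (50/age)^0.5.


50/54 = 0.925926
(0.925926)^0.5 = 0.962250
SI = 18.9 * 0.962250 = 18.1865 ≈ 18.2 m

18.2 m


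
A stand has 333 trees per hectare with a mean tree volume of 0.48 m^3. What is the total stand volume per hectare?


V_stand = 333 * 0.48 = 159.84 ≈ 159.8 m^3/ha

159.8 m^3/ha


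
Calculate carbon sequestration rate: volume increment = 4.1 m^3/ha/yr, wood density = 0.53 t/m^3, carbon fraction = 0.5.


C = 4.1 * 0.53 * 0.5 = 1.0865 ≈ 1.09 t C/ha/yr

1.09 t C/ha/yr


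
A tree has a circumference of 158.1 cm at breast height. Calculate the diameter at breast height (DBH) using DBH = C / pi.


DBH = C / pi = 158.1 / 3.141593 = 50.3248 ≈ 50.32 cm

50.32 cm


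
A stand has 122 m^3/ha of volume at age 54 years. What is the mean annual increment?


MAI = 122 / 54 = 2.2593 ≈ 2.26 m^3/ha/yr

2.26 m^3/ha/yr


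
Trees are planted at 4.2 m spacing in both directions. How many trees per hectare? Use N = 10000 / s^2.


N = 10000 / 4.2^2 = 10000 / 17.64 = 566.893 ≈ 567 trees/ha

567 trees/ha


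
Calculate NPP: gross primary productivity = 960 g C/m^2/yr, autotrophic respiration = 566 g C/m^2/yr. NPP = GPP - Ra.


NPP = GPP - Ra = 960 - 566 = 394 g C/m^2/yr

394 g C/m^2/yr


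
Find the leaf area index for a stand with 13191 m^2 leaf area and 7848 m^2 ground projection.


LAI = 13191 / 7848 = 1.6808 ≈ 1.68

1.68


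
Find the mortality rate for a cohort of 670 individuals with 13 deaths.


Mortality rate = 13 / 670 = 0.019403 ≈ 0.0194

0.0194


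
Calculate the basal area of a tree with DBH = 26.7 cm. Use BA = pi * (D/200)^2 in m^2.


D/200 = 26.7/200 = 0.1335 m
(D/200)^2 = 0.1335^2 = 0.01782225
BA = 3.141593 * 0.01782225 = 0.0559903 ≈ 0.0560 m^2

0.0560 m^2


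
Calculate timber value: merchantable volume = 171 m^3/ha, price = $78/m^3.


Value = 171 * 78 = $13338/ha

$13338/ha


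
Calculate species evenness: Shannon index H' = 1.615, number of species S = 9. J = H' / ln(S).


ln(9) = 2.19722
J = H' / ln(S) = 1.615 / 2.19722 = 0.735020 ≈ 0.7350

0.7350


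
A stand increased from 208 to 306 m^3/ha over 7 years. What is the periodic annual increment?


PAI = (V2 - V1) / period = (306 - 208) / 7 = 98 / 7 = 14.00 m^3/ha/yr

14.00 m^3/ha/yr


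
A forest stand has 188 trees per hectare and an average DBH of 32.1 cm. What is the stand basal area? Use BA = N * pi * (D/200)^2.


(D/200)^2 = (32.1/200)^2 = 0.1605^2 = 0.02576025
Individual BA = 3.141593 * 0.02576025 = 0.0809282 m^2
Stand BA = 188 * 0.0809282 = 15.2145 ≈ 15.21 m^2/ha

15.21 m^2/ha


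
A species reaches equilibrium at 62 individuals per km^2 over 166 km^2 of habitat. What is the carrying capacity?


K = 62 * 166 = 10292 individuals

10292 individuals


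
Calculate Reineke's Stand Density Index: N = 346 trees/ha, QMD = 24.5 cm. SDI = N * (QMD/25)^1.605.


QMD/25 = 24.5/25 = 0.98
(0.98)^1.605 = exp(1.605 * ln(0.98)) = exp(1.605 * (-0.0202027)) = exp(-0.0324253) = 0.968095
SDI = 346 * 0.968095 = 334.961 ≈ 335

335


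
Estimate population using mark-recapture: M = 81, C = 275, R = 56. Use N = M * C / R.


N = M * C / R = 81 * 275 / 56 = 22275 / 56 = 397.77 ≈ 398

398 individuals


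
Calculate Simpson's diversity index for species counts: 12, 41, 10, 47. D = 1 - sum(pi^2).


Total N = 12 + 41 + 10 + 47 = 110
Per-species terms:
  p = 12/110 = 0.109091; p^2 = 0.109091^2 = 0.011901
  p = 41/110 = 0.372727; p^2 = 0.372727^2 = 0.138925
  p = 10/110 = 0.090909; p^2 = 0.090909^2 = 0.008264
  p = 47/110 = 0.427273; p^2 = 0.427273^2 = 0.182562
sum(p^2) = 0.011901 + 0.138925 + 0.008264 + 0.182562 = 0.341652
D = 1 - 0.341652 = 0.658348 ≈ 0.6583

0.6583


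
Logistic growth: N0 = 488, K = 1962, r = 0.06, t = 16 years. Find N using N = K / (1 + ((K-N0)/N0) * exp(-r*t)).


(K - N0)/N0 = (1962 - 488)/488 = 1474/488 = 3.02049
r*t = 0.06 * 16 = 0.96; exp(-0.96) = 0.382893
3.02049 * 0.382893 = 1.15652
1 + 1.15652 = 2.15652
N = 1962 / 2.15652 = 909.799 ≈ 910

910


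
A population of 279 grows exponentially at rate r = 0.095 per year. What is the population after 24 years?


r*t = 0.095 * 24 = 2.28
exp(2.28) = 9.77668
N = 279 * 9.77668 = 2727.69 ≈ 2728

2728


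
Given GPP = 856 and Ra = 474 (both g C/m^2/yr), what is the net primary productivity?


NPP = GPP - Ra = 856 - 474 = 382 g C/m^2/yr

382 g C/m^2/yr


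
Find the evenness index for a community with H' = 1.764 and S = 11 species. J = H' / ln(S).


ln(11) = 2.39790
J = H' / ln(S) = 1.764 / 2.39790 = 0.735644 ≈ 0.7356

0.7356


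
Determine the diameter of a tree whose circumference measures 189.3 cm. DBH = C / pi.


DBH = C / pi = 189.3 / 3.141593 = 60.2561 ≈ 60.26 cm

60.26 cm


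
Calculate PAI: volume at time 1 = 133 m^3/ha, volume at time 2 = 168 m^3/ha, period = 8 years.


PAI = (V2 - V1) / period = (168 - 133) / 8 = 35 / 8 = 4.3750 ≈ 4.38 m^3/ha/yr

4.38 m^3/ha/yr


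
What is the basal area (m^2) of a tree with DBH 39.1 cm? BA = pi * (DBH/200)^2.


D/200 = 39.1/200 = 0.1955 m
(D/200)^2 = 0.1955^2 = 0.03822025
BA = 3.141593 * 0.03822025 = 0.120072 ≈ 0.1201 m^2

0.1201 m^2


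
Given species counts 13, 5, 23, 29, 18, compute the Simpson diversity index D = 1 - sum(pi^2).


Total N = 13 + 5 + 23 + 29 + 18 = 88
Per-species terms:
  p = 13/88 = 0.147727; p^2 = 0.147727^2 = 0.021823
  p = 5/88 = 0.056818; p^2 = 0.056818^2 = 0.003228
  p = 23/88 = 0.261364; p^2 = 0.261364^2 = 0.068311
  p = 29/88 = 0.329545; p^2 = 0.329545^2 = 0.108600
  p = 18/88 = 0.204545; p^2 = 0.204545^2 = 0.041839
sum(p^2) = 0.021823 + 0.003228 + 0.068311 + 0.108600 + 0.041839 = 0.243801
D = 1 - 0.243801 = 0.756199 ≈ 0.7562

0.7562


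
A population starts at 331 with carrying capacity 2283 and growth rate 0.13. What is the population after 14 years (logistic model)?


(K - N0)/N0 = (2283 - 331)/331 = 1952/331 = 5.89728
r*t = 0.13 * 14 = 1.82; exp(-1.82) = 0.162026
5.89728 * 0.162026 = 0.955513
1 + 0.955513 = 1.95551
N = 2283 / 1.95551 = 1167.47 ≈ 1167

1167


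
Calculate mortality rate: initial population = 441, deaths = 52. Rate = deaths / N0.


Mortality rate = 52 / 441 = 0.117914 ≈ 0.1179

0.1179


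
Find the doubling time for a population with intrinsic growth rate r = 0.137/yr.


td = ln(2) / 0.137 = 0.693147 / 0.137 = 5.05947 ≈ 5.1 years

5.1 years


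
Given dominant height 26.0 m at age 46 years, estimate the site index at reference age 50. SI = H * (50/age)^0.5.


50/46 = 1.08696
(1.08696)^0.5 = 1.04257
SI = 26.0 * 1.04257 = 27.1068 ≈ 27.1 m

27.1 m


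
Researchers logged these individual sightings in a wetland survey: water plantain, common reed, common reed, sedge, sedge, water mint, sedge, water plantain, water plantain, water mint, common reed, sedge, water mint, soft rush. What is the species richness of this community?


Total individuals logged = 14
Distinct species (count of individuals): water plantain (3), common reed (3), sedge (4), water mint (3), soft rush (1)
Species richness = number of distinct species = 5

5


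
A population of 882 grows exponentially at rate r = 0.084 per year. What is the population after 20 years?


r*t = 0.084 * 20 = 1.68
exp(1.68) = 5.36556
N = 882 * 5.36556 = 4732.42 ≈ 4732

4732


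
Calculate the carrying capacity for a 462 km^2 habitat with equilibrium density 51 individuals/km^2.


K = 51 * 462 = 23562 individuals

23562 individuals


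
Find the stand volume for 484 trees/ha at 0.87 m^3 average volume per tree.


V_stand = 484 * 0.87 = 421.08 ≈ 421.1 m^3/ha

421.1 m^3/ha


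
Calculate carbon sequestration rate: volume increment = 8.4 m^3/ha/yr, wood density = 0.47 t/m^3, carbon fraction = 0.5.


C = 8.4 * 0.47 * 0.5 = 1.974 ≈ 1.97 t C/ha/yr

1.97 t C/ha/yr


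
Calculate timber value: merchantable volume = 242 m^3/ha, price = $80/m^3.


Value = 242 * 80 = $19360/ha

$19360/ha


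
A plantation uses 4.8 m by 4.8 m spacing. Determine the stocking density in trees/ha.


N = 10000 / 4.8^2 = 10000 / 23.04 = 434.028 ≈ 434 trees/ha

434 trees/ha


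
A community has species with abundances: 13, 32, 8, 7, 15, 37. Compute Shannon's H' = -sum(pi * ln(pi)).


Total N = 13 + 32 + 8 + 7 + 15 + 37 = 112
Per-species terms:
  p = 13/112 = 0.116071; ln(p) = -2.153553; p*ln(p) = 0.116071 * (-2.153553) = -0.249965
  p = 32/112 = 0.285714; ln(p) = -1.252764; p*ln(p) = 0.285714 * (-1.252764) = -0.357932
  p = 8/112 = 0.071429; ln(p) = -2.639051; p*ln(p) = 0.071429 * (-2.639051) = -0.188505
  p = 7/112 = 0.062500; ln(p) = -2.772589; p*ln(p) = 0.062500 * (-2.772589) = -0.173287
  p = 15/112 = 0.133929; ln(p) = -2.010445; p*ln(p) = 0.133929 * (-2.010445) = -0.269257
  p = 37/112 = 0.330357; ln(p) = -1.107581; p*ln(p) = 0.330357 * (-1.107581) = -0.365897
sum(p*ln(p)) = (-0.249965) + (-0.357932) + (-0.188505) + (-0.173287) + (-0.269257) + (-0.365897) = -1.604843
H' = -(-1.604843) = 1.604843 ≈ 1.6048

1.6048


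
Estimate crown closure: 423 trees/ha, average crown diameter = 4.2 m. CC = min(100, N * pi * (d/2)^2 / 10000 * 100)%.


(d/2)^2 = (4.2/2)^2 = 2.1^2 = 4.41
Crown area = 3.141593 * 4.41 = 13.8544 m^2
N * area / 10000 * 100 = 423 * 13.8544 / 10000 * 100 = 58.6041
CC = min(100, 58.6041) = 58.6041 ≈ 58.6%

58.6%


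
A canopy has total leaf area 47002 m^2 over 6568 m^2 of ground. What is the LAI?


LAI = 47002 / 6568 = 7.1562 ≈ 7.16

7.16


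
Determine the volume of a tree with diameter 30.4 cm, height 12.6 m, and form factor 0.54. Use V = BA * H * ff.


(D/200)^2 = (30.4/200)^2 = 0.152^2 = 0.023104
BA = 3.141593 * 0.023104 = 0.0725834 m^2
V = 0.0725834 * 12.6 * 0.54 = 0.493857 ≈ 0.494 m^3

0.494 m^3


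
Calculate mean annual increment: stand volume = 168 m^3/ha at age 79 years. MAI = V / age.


MAI = 168 / 79 = 2.1266 ≈ 2.13 m^3/ha/yr

2.13 m^3/ha/yr


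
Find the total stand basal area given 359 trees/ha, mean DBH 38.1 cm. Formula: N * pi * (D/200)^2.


(D/200)^2 = (38.1/200)^2 = 0.1905^2 = 0.03629025
Individual BA = 3.141593 * 0.03629025 = 0.114009 m^2
Stand BA = 359 * 0.114009 = 40.9292 ≈ 40.93 m^2/ha

40.93 m^2/ha


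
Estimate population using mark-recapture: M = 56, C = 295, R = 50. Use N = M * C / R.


N = M * C / R = 56 * 295 / 50 = 16520 / 50 = 330.40 ≈ 330

330 individuals


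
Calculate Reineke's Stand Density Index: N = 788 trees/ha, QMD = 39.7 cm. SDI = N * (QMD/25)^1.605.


QMD/25 = 39.7/25 = 1.588
(1.588)^1.605 = exp(1.605 * ln(1.588)) = exp(1.605 * 0.462475) = exp(0.742272) = 2.10070
SDI = 788 * 2.10070 = 1655.35 ≈ 1655

1655


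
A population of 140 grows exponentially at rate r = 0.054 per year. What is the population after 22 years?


r*t = 0.054 * 22 = 1.188
exp(1.188) = 3.28051
N = 140 * 3.28051 = 459.271 ≈ 459

459


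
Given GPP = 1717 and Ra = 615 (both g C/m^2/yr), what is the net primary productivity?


NPP = GPP - Ra = 1717 - 615 = 1102 g C/m^2/yr

1102 g C/m^2/yr


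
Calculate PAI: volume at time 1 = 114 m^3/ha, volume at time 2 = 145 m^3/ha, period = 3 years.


PAI = (V2 - V1) / period = (145 - 114) / 3 = 31 / 3 = 10.3333 ≈ 10.33 m^3/ha/yr

10.33 m^3/ha/yr


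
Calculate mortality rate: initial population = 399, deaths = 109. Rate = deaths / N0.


Mortality rate = 109 / 399 = 0.273183 ≈ 0.2732

0.2732


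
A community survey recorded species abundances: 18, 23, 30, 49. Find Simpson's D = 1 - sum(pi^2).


Total N = 18 + 23 + 30 + 49 = 120
Per-species terms:
  p = 18/120 = 0.150000; p^2 = 0.150000^2 = 0.022500
  p = 23/120 = 0.191667; p^2 = 0.191667^2 = 0.036736
  p = 30/120 = 0.250000; p^2 = 0.250000^2 = 0.062500
  p = 49/120 = 0.408333; p^2 = 0.408333^2 = 0.166736
sum(p^2) = 0.022500 + 0.036736 + 0.062500 + 0.166736 = 0.288472
D = 1 - 0.288472 = 0.711528 ≈ 0.7115

0.7115


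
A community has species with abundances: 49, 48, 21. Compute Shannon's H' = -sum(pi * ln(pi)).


Total N = 49 + 48 + 21 = 118
Per-species terms:
  p = 49/118 = 0.415254; ln(p) = -0.878865; p*ln(p) = 0.415254 * (-0.878865) = -0.364952
  p = 48/118 = 0.406780; ln(p) = -0.899483; p*ln(p) = 0.406780 * (-0.899483) = -0.365892
  p = 21/118 = 0.177966; ln(p) = -1.726163; p*ln(p) = 0.177966 * (-1.726163) = -0.307198
sum(p*ln(p)) = (-0.364952) + (-0.365892) + (-0.307198) = -1.038042
H' = -(-1.038042) = 1.038042 ≈ 1.0380

1.0380


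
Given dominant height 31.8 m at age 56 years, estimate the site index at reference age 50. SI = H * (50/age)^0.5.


50/56 = 0.892857
(0.892857)^0.5 = 0.944911
SI = 31.8 * 0.944911 = 30.0482 ≈ 30.0 m

30.0 m


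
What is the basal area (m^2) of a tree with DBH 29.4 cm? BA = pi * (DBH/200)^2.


D/200 = 29.4/200 = 0.147 m
(D/200)^2 = 0.147^2 = 0.021609
BA = 3.141593 * 0.021609 = 0.0678867 ≈ 0.0679 m^2

0.0679 m^2


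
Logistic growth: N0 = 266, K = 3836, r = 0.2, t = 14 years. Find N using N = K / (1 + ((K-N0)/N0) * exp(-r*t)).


(K - N0)/N0 = (3836 - 266)/266 = 3570/266 = 13.4211
r*t = 0.2 * 14 = 2.8; exp(-2.8) = 0.0608101
13.4211 * 0.0608101 = 0.816138
1 + 0.816138 = 1.81614
N = 3836 / 1.81614 = 2112.17 ≈ 2112

2112


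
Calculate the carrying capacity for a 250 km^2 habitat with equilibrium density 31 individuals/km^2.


K = 31 * 250 = 7750 individuals

7750 individuals


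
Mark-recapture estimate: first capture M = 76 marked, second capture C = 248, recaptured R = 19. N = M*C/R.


N = M * C / R = 76 * 248 / 19 = 18848 / 19 = 992

992 individuals


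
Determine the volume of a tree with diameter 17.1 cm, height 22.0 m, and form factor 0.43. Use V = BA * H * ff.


(D/200)^2 = (17.1/200)^2 = 0.0855^2 = 0.00731025
BA = 3.141593 * 0.00731025 = 0.0229658 m^2
V = 0.0229658 * 22.0 * 0.43 = 0.217256 ≈ 0.217 m^3

0.217 m^3


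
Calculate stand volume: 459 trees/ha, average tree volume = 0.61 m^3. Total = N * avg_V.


V_stand = 459 * 0.61 = 279.99 ≈ 280.0 m^3/ha

280.0 m^3/ha


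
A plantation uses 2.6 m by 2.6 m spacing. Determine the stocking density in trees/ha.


N = 10000 / 2.6^2 = 10000 / 6.76 = 1479.29 ≈ 1479 trees/ha

1479 trees/ha


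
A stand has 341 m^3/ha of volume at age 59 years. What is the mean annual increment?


MAI = 341 / 59 = 5.7797 ≈ 5.78 m^3/ha/yr

5.78 m^3/ha/yr


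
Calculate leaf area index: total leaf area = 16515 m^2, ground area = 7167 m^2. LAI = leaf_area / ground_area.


LAI = 16515 / 7167 = 2.3043 ≈ 2.30

2.30


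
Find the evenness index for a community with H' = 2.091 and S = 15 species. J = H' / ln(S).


ln(15) = 2.70805
J = H' / ln(S) = 2.091 / 2.70805 = 0.772142 ≈ 0.7721

0.7721


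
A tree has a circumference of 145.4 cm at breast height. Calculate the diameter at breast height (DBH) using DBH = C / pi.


DBH = C / pi = 145.4 / 3.141593 = 46.2823 ≈ 46.28 cm

46.28 cm


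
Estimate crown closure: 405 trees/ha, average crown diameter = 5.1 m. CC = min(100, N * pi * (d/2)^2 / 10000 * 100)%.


(d/2)^2 = (5.1/2)^2 = 2.55^2 = 6.5025
Crown area = 3.141593 * 6.5025 = 20.4282 m^2
N * area / 10000 * 100 = 405 * 20.4282 / 10000 * 100 = 82.7342
CC = min(100, 82.7342) = 82.7342 ≈ 82.7%

82.7%


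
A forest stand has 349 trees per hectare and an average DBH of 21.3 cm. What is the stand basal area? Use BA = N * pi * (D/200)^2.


(D/200)^2 = (21.3/200)^2 = 0.1065^2 = 0.01134225
Individual BA = 3.141593 * 0.01134225 = 0.0356327 m^2
Stand BA = 349 * 0.0356327 = 12.4358 ≈ 12.44 m^2/ha

12.44 m^2/ha


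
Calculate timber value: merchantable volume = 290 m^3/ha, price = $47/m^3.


Value = 290 * 47 = $13630/ha

$13630/ha


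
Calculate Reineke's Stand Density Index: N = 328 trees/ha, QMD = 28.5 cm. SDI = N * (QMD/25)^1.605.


QMD/25 = 28.5/25 = 1.14
(1.14)^1.605 = exp(1.605 * ln(1.14)) = exp(1.605 * 0.131028) = exp(0.210300) = 1.23405
SDI = 328 * 1.23405 = 404.768 ≈ 405

405


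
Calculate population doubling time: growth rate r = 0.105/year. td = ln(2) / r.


td = ln(2) / 0.105 = 0.693147 / 0.105 = 6.60140 ≈ 6.6 years

6.6 years


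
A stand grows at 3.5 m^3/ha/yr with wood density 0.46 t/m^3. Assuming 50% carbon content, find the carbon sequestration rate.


C = 3.5 * 0.46 * 0.5 = 0.805 ≈ 0.81 t C/ha/yr

0.81 t C/ha/yr


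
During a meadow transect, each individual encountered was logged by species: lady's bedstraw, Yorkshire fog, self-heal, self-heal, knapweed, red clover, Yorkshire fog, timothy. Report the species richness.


Total individuals logged = 8
Distinct species (count of individuals): lady's bedstraw (1), Yorkshire fog (2), self-heal (2), knapweed (1), red clover (1), timothy (1)
Species richness = number of distinct species = 6

6


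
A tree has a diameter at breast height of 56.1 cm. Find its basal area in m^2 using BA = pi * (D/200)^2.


D/200 = 56.1/200 = 0.2805 m
(D/200)^2 = 0.2805^2 = 0.07868025
BA = 3.141593 * 0.07868025 = 0.247181 ≈ 0.2472 m^2

0.2472 m^2


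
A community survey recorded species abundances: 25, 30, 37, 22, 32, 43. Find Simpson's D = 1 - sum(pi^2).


Total N = 25 + 30 + 37 + 22 + 32 + 43 = 189
Per-species terms:
  p = 25/189 = 0.132275; p^2 = 0.132275^2 = 0.017497
  p = 30/189 = 0.158730; p^2 = 0.158730^2 = 0.025195
  p = 37/189 = 0.195767; p^2 = 0.195767^2 = 0.038325
  p = 22/189 = 0.116402; p^2 = 0.116402^2 = 0.013549
  p = 32/189 = 0.169312; p^2 = 0.169312^2 = 0.028667
  p = 43/189 = 0.227513; p^2 = 0.227513^2 = 0.051762
sum(p^2) = 0.017497 + 0.025195 + 0.038325 + 0.013549 + 0.028667 + 0.051762 = 0.174995
D = 1 - 0.174995 = 0.825005 ≈ 0.8250

0.8250


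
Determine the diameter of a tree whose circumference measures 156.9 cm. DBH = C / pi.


DBH = C / pi = 156.9 / 3.141593 = 49.9428 ≈ 49.94 cm

49.94 cm


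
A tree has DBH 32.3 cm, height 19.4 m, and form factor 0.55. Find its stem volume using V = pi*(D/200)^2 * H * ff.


(D/200)^2 = (32.3/200)^2 = 0.1615^2 = 0.02608225
BA = 3.141593 * 0.02608225 = 0.0819398 m^2
V = 0.0819398 * 19.4 * 0.55 = 0.874298 ≈ 0.874 m^3

0.874 m^3


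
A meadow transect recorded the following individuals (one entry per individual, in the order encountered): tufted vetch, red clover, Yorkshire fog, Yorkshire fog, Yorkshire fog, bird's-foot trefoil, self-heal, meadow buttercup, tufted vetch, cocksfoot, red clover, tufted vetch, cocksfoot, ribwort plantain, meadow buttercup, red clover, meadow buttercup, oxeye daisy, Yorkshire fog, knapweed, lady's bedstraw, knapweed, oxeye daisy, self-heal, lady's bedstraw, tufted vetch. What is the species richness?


Total individuals logged = 26
Distinct species (count of individuals): tufted vetch (4), red clover (3), Yorkshire fog (4), bird's-foot trefoil (1), self-heal (2), meadow buttercup (3), cocksfoot (2), ribwort plantain (1), oxeye daisy (2), knapweed (2), lady's bedstraw (2)
Species richness = number of distinct species = 11

11


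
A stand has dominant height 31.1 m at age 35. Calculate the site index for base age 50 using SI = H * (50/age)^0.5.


50/35 = 1.42857
(1.42857)^0.5 = 1.19523
SI = 31.1 * 1.19523 = 37.1717 ≈ 37.2 m

37.2 m


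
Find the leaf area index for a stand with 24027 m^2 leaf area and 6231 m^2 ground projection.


LAI = 24027 / 6231 = 3.8560 ≈ 3.86

3.86


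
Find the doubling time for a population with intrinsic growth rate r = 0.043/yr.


td = ln(2) / 0.043 = 0.693147 / 0.043 = 16.1197 ≈ 16.1 years

16.1 years


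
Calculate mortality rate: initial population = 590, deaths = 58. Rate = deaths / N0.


Mortality rate = 58 / 590 = 0.098305 ≈ 0.0983

0.0983


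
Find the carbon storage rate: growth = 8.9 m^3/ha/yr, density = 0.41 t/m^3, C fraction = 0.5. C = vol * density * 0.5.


C = 8.9 * 0.41 * 0.5 = 1.8245 ≈ 1.82 t C/ha/yr

1.82 t C/ha/yr


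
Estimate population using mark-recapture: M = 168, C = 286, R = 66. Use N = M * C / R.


N = M * C / R = 168 * 286 / 66 = 48048 / 66 = 728

728 individuals


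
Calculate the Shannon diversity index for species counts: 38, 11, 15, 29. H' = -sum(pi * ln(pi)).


Total N = 38 + 11 + 15 + 29 = 93
Per-species terms:
  p = 38/93 = 0.408602; ln(p) = -0.895014; p*ln(p) = 0.408602 * (-0.895014) = -0.365705
  p = 11/93 = 0.118280; ln(p) = -2.134701; p*ln(p) = 0.118280 * (-2.134701) = -0.252492
  p = 15/93 = 0.161290; ln(p) = -1.824551; p*ln(p) = 0.161290 * (-1.824551) = -0.294282
  p = 29/93 = 0.311828; ln(p) = -1.165304; p*ln(p) = 0.311828 * (-1.165304) = -0.363374
sum(p*ln(p)) = (-0.365705) + (-0.252492) + (-0.294282) + (-0.363374) = -1.275853
H' = -(-1.275853) = 1.275853 ≈ 1.2759

1.2759


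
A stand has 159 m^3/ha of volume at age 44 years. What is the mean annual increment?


MAI = 159 / 44 = 3.6136 ≈ 3.61 m^3/ha/yr

3.61 m^3/ha/yr


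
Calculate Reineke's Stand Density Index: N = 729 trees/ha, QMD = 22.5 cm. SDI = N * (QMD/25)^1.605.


QMD/25 = 22.5/25 = 0.9
(0.9)^1.605 = exp(1.605 * ln(0.9)) = exp(1.605 * (-0.105361)) = exp(-0.169104) = 0.844421
SDI = 729 * 0.844421 = 615.583 ≈ 616

616


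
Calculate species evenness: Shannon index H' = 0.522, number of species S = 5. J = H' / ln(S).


ln(5) = 1.60944
J = H' / ln(S) = 0.522 / 1.60944 = 0.324336 ≈ 0.3243

0.3243


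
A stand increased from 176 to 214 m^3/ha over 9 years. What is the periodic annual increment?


PAI = (V2 - V1) / period = (214 - 176) / 9 = 38 / 9 = 4.2222 ≈ 4.22 m^3/ha/yr

4.22 m^3/ha/yr


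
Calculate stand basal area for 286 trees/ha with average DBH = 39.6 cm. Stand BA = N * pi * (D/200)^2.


(D/200)^2 = (39.6/200)^2 = 0.198^2 = 0.039204
Individual BA = 3.141593 * 0.039204 = 0.123163 m^2
Stand BA = 286 * 0.123163 = 35.2246 ≈ 35.22 m^2/ha

35.22 m^2/ha


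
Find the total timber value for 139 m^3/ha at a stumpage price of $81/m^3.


Value = 139 * 81 = $11259/ha

$11259/ha


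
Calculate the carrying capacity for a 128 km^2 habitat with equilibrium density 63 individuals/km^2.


K = 63 * 128 = 8064 individuals

8064 individuals


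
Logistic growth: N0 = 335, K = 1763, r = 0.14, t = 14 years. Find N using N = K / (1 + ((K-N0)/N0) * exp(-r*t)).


(K - N0)/N0 = (1763 - 335)/335 = 1428/335 = 4.26269
r*t = 0.14 * 14 = 1.96; exp(-1.96) = 0.140858
4.26269 * 0.140858 = 0.600434
1 + 0.600434 = 1.60043
N = 1763 / 1.60043 = 1101.58 ≈ 1102

1102


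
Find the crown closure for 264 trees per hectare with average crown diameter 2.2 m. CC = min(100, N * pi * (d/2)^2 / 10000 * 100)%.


(d/2)^2 = (2.2/2)^2 = 1.1^2 = 1.21
Crown area = 3.141593 * 1.21 = 3.80133 m^2
N * area / 10000 * 100 = 264 * 3.80133 / 10000 * 100 = 10.0355
CC = min(100, 10.0355) = 10.0355 ≈ 10.0%

10.0%


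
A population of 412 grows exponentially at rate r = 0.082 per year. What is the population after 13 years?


r*t = 0.082 * 13 = 1.066
exp(1.066) = 2.90374
N = 412 * 2.90374 = 1196.34 ≈ 1196

1196


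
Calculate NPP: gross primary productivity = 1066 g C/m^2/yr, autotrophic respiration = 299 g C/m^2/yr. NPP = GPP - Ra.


NPP = GPP - Ra = 1066 - 299 = 767 g C/m^2/yr

767 g C/m^2/yr


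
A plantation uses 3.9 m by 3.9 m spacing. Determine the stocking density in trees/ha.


N = 10000 / 3.9^2 = 10000 / 15.21 = 657.462 ≈ 657 trees/ha

657 trees/ha


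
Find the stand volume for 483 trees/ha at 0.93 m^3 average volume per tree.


V_stand = 483 * 0.93 = 449.19 ≈ 449.2 m^3/ha

449.2 m^3/ha


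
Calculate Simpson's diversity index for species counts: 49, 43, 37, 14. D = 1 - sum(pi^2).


Total N = 49 + 43 + 37 + 14 = 143
Per-species terms:
  p = 49/143 = 0.342657; p^2 = 0.342657^2 = 0.117414
  p = 43/143 = 0.300699; p^2 = 0.300699^2 = 0.090420
  p = 37/143 = 0.258741; p^2 = 0.258741^2 = 0.066947
  p = 14/143 = 0.097902; p^2 = 0.097902^2 = 0.009585
sum(p^2) = 0.117414 + 0.090420 + 0.066947 + 0.009585 = 0.284366
D = 1 - 0.284366 = 0.715634 ≈ 0.7156

0.7156


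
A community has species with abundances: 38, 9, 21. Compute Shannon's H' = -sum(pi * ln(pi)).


Total N = 38 + 9 + 21 = 68
Per-species terms:
  p = 38/68 = 0.558824; ln(p) = -0.581921; p*ln(p) = 0.558824 * (-0.581921) = -0.325191
  p = 9/68 = 0.132353; ln(p) = -2.022283; p*ln(p) = 0.132353 * (-2.022283) = -0.267655
  p = 21/68 = 0.308824; ln(p) = -1.174984; p*ln(p) = 0.308824 * (-1.174984) = -0.362863
sum(p*ln(p)) = (-0.325191) + (-0.267655) + (-0.362863) = -0.955709
H' = -(-0.955709) = 0.955709 ≈ 0.9557

0.9557


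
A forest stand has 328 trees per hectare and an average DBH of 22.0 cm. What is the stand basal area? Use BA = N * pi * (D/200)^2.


(D/200)^2 = (22.0/200)^2 = 0.11^2 = 0.0121
Individual BA = 3.141593 * 0.0121 = 0.0380133 m^2
Stand BA = 328 * 0.0380133 = 12.4684 ≈ 12.47 m^2/ha

12.47 m^2/ha


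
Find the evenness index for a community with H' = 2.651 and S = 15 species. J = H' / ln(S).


ln(15) = 2.70805
J = H' / ln(S) = 2.651 / 2.70805 = 0.978933 ≈ 0.9789

0.9789


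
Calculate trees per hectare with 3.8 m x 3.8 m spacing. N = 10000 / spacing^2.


N = 10000 / 3.8^2 = 10000 / 14.44 = 692.521 ≈ 693 trees/ha

693 trees/ha


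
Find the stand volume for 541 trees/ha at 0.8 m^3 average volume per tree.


V_stand = 541 * 0.8 = 432.8 m^3/ha

432.8 m^3/ha


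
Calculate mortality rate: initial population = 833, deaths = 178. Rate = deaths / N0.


Mortality rate = 178 / 833 = 0.213685 ≈ 0.2137

0.2137
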